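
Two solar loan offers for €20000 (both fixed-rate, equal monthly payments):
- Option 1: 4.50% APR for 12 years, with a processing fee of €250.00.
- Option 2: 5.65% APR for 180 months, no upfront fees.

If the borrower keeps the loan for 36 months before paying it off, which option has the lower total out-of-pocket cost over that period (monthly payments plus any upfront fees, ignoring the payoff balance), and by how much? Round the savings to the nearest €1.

Option 2 by €790

Option 1: at 4.50% the monthly rate is 0.0037500, so the payment is 20,000 × 0.0037500 / (1 − 1.0037500^−144) = €180.00.
Option 2: monthly rate = 5.65%/12 = 0.0047083; payment = 20,000 × 0.0047083 / (1 − (1+0.0047083)^−180) = €165.01.
Over 36 months: Option 1 costs 36 × €180.00 + €250.00 = €6,730.00; Option 2 costs 36 × €165.01 = €5,940.36.
Option 2 is cheaper by €6,730.00 − €5,940.36 = €789.64.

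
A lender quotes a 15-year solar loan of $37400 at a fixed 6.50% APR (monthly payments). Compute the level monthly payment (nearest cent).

$325.79

Monthly rate = 6.5%/12 = 0.0054167; payment = 37,400 × 0.0054167 / (1 − (1+0.0054167)^−180) = $325.79.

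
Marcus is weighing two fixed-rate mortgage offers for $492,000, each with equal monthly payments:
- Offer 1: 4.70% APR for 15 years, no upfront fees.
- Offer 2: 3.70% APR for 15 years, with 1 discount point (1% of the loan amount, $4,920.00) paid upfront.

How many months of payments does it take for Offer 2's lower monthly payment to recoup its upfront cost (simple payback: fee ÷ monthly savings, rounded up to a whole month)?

20 months

Offer 1: monthly rate = 4.7%/12 = 0.0039167; payment = 492,000 × 0.0039167 / (1 − (1+0.0039167)^−180) = $3,814.25.
Offer 2: monthly rate = 3.7%/12 = 0.0030833; payment = 492,000 × 0.0030833 / (1 − (1+0.0030833)^−180) = $3,565.74.
Monthly savings = $3,814.25 − $3,565.74 = $248.51.
Break-even = $4,920.00 / $248.51 = 19.80 → 20 months.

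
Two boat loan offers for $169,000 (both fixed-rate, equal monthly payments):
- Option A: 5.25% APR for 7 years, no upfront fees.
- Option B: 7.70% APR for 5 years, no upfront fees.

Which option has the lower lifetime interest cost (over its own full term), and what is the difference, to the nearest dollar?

Option A: monthly rate = 5.25%/12 = 0.0043750; payment = 169,000 × 0.0043750 / (1 − (1+0.0043750)^−84) = $2,408.53.
Total interest on Option A = 84 × $2,408.53 − $169,000 = $33,316.52.
Option B: monthly rate = 7.7%/12 = 0.0064167; payment = 169,000 × 0.0064167 / (1 − (1+0.0064167)^−60) = $3,402.50.
Total interest on Option B = 60 × $3,402.50 − $169,000 = $35,150.00.
Option A is lower by $1,833.48.

Option A by $1,833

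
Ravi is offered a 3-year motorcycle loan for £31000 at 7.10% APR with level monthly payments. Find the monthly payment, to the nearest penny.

£958.61

At 7.10% the monthly rate is 0.0059167, so the payment is 31,000 × 0.0059167 / (1 − 1.0059167^−36) = £958.61.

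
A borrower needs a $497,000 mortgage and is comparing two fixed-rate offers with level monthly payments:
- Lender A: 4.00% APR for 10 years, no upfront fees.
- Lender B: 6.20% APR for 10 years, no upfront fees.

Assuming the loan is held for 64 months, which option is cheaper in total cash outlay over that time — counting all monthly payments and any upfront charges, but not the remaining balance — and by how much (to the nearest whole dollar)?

Lender A by $34,297

Lender A: monthly rate = 4%/12 = 0.0033333; payment = 497,000 × 0.0033333 / (1 − (1+0.0033333)^−120) = $5,031.88.
Lender B: monthly rate = 6.2%/12 = 0.0051667; payment = 497,000 × 0.0051667 / (1 − (1+0.0051667)^−120) = $5,567.77.
Over 64 months: Lender A costs 64 × $5,031.88 = $322,040.32; Lender B costs 64 × $5,567.77 = $356,337.28.
Lender A is cheaper by $356,337.28 − $322,040.32 = $34,296.96.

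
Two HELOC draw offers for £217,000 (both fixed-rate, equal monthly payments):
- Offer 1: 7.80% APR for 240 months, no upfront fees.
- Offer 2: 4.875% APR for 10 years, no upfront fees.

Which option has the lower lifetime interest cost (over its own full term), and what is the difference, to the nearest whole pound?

Offer 2 by £154,552

Offer 1: monthly rate = 7.8%/12 = 0.0065000; payment = 217,000 × 0.0065000 / (1 − (1+0.0065000)^−240) = £1,788.16.
Total interest on Offer 1 = 240 × £1,788.16 − £217,000 = £212,158.40.
Offer 2: at 4.875% the monthly rate is 0.0040625, so the payment is 217,000 × 0.0040625 / (1 − 1.0040625^−120) = £2,288.39.
Total interest on Offer 2 = 120 × £2,288.39 − £217,000 = £57,606.80.
Offer 2 is lower by £154,551.60.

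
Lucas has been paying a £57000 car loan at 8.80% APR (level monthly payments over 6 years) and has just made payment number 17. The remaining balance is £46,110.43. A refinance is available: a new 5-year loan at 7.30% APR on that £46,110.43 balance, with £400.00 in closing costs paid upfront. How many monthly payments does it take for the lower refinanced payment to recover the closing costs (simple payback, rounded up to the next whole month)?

Current payment = 57,000 × 8.8%/12 / (1 − (1+0.0073333)^−72) = £1,021.81.
Refinanced payment = 46,110.43 × 0.0060833 / (1 − (1+0.0060833)^−60) = £919.58.
Monthly savings = £1,021.81 − £919.58 = £102.23.
Break-even = £400.00 / £102.23 = 3.91 → 4 months.

4 months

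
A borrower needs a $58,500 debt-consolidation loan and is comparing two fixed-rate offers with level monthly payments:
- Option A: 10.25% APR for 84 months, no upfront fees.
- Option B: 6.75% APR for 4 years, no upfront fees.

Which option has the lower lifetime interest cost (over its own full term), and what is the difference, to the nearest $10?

Option A: at 10.25% the monthly rate is 0.0085417, so the payment is 58,500 × 0.0085417 / (1 − 1.0085417^−84) = $978.74.
Total interest on Option A = 84 × $978.74 − $58,500 = $23,714.16.
Option B: monthly rate = 6.75%/12 = 0.0056250; payment = 58,500 × 0.0056250 / (1 − (1+0.0056250)^−48) = $1,394.08.
Total interest on Option B = 48 × $1,394.08 − $58,500 = $8,415.84.
Option B is lower by $15,298.32.

Option B by $15,300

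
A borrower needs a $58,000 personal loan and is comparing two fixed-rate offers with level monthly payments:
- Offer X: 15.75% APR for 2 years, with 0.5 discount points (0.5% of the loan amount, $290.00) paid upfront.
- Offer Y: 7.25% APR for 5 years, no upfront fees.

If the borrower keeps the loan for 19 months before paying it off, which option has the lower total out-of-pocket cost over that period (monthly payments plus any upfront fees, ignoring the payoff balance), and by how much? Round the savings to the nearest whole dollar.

Offer X: monthly rate = 15.75%/12 = 0.0131250; payment = 58,000 × 0.0131250 / (1 − (1+0.0131250)^−24) = $2,832.94.
Offer Y: monthly rate = 7.25%/12 = 0.0060417; payment = 58,000 × 0.0060417 / (1 − (1+0.0060417)^−60) = $1,155.32.
Over 19 months: Offer X costs 19 × $2,832.94 + $290.00 = $54,115.86; Offer Y costs 19 × $1,155.32 = $21,951.08.
Offer Y is cheaper by $54,115.86 − $21,951.08 = $32,164.78.

Offer Y by $32,165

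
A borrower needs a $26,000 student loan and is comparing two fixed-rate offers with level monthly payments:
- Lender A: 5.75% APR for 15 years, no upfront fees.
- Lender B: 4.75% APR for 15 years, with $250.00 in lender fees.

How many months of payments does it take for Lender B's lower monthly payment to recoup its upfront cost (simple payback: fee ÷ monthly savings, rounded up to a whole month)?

19 months

Lender A: monthly rate = 5.75%/12 = 0.0047917; payment = 26,000 × 0.0047917 / (1 − (1+0.0047917)^−180) = $215.91.
Lender B: monthly rate = 4.75%/12 = 0.0039583; payment = 26,000 × 0.0039583 / (1 − (1+0.0039583)^−180) = $202.24.
Monthly savings = $215.91 − $202.24 = $13.67.
Break-even = $250.00 / $13.67 = 18.29 → 19 months.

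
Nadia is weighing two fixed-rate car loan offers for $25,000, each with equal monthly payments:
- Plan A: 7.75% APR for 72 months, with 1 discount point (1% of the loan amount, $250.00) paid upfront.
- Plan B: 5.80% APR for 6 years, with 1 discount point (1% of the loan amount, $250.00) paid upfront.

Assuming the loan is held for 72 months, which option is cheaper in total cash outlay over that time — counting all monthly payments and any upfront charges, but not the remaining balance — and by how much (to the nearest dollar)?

Plan A: monthly rate = 7.75%/12 = 0.0064583; payment = 25,000 × 0.0064583 / (1 − (1+0.0064583)^−72) = $435.29.
Plan B: monthly rate = 5.8%/12 = 0.0048333; payment = 25,000 × 0.0048333 / (1 − (1+0.0048333)^−72) = $411.97.
Over 72 months: Plan A costs 72 × $435.29 + $250.00 = $31,590.88; Plan B costs 72 × $411.97 + $250.00 = $29,911.84.
Plan B is cheaper by $31,590.88 − $29,911.84 = $1,679.04.

Plan B by $1,679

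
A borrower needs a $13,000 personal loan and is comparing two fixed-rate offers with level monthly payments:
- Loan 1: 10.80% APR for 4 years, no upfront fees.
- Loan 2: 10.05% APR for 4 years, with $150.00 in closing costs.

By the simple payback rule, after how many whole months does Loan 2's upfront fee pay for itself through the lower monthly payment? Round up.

32 months

Loan 1: at 10.80% the monthly rate is 0.0090000, so the payment is 13,000 × 0.0090000 / (1 − 1.0090000^−48) = $334.73.
Loan 2: at 10.05% the monthly rate is 0.0083750, so the payment is 13,000 × 0.0083750 / (1 − 1.0083750^−48) = $330.03.
Monthly savings = $334.73 − $330.03 = $4.70.
Break-even = $150.00 / $4.70 = 31.91 → 32 months.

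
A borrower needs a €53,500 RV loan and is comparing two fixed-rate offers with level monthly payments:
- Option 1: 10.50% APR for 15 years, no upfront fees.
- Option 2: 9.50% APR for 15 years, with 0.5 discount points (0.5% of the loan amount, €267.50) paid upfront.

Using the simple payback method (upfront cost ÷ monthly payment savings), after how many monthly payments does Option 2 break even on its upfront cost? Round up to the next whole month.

Option 1: monthly rate = 10.5%/12 = 0.0087500; payment = 53,500 × 0.0087500 / (1 − (1+0.0087500)^−180) = €591.39.
Option 2: monthly rate = 9.5%/12 = 0.0079167; payment = 53,500 × 0.0079167 / (1 − (1+0.0079167)^−180) = €558.66.
Monthly savings = €591.39 − €558.66 = €32.73.
Break-even = €267.50 / €32.73 = 8.17 → 9 months.

9 months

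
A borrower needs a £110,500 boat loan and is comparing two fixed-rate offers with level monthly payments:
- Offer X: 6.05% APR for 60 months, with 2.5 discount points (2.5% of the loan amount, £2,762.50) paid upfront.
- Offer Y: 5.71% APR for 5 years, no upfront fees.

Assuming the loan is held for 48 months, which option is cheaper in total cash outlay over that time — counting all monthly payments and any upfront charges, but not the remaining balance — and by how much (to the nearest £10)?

Offer X: at 6.05% the monthly rate is 0.0050417, so the payment is 110,500 × 0.0050417 / (1 − 1.0050417^−60) = £2,138.84.
Offer Y: at 5.71% the monthly rate is 0.0047583, so the payment is 110,500 × 0.0047583 / (1 − 1.0047583^−60) = £2,121.41.
Over 48 months: Offer X costs 48 × £2,138.84 + £2,762.50 = £105,426.82; Offer Y costs 48 × £2,121.41 = £101,827.68.
Offer Y is cheaper by £105,426.82 − £101,827.68 = £3,599.14.

Offer Y by £3,600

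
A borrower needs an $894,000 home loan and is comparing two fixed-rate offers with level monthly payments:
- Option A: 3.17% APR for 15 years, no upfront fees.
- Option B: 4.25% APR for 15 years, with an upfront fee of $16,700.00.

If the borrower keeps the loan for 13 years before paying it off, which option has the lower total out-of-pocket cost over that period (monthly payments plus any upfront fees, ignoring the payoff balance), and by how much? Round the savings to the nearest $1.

Option A: monthly rate = 3.17%/12 = 0.0026417; payment = 894,000 × 0.0026417 / (1 − (1+0.0026417)^−180) = $6,247.16.
Option B: monthly rate = 4.25%/12 = 0.0035417; payment = 894,000 × 0.0035417 / (1 − (1+0.0035417)^−180) = $6,725.37.
Over 156 months: Option A costs 156 × $6,247.16 = $974,556.96; Option B costs 156 × $6,725.37 + $16,700.00 = $1,065,857.72.
Option A is cheaper by $1,065,857.72 − $974,556.96 = $91,300.76.

Option A by $91,301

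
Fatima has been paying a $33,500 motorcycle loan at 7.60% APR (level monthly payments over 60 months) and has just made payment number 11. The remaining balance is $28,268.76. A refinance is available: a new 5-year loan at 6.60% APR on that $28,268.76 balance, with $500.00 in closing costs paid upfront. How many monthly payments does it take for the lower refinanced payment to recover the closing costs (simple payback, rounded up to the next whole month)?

5 months

Current payment = 33,500 × 7.6%/12 / (1 − (1+0.0063333)^−60) = $672.86.
Refinanced payment = 28,268.76 × 0.0055000 / (1 − (1+0.0055000)^−60) = $554.44.
Monthly savings = $672.86 − $554.44 = $118.42.
Break-even = $500.00 / $118.42 = 4.22 → 5 months.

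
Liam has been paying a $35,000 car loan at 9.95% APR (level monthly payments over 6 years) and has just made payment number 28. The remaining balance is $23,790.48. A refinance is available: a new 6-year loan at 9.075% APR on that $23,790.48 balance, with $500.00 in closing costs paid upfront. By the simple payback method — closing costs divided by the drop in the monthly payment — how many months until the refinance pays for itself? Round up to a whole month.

3 months

Current payment = 35,000 × 9.95%/12 / (1 − (1+0.0082917)^−72) = $647.52.
Refinanced payment = 23,790.48 × 0.0075625 / (1 − (1+0.0075625)^−72) = $429.72.
Monthly savings = $647.52 − $429.72 = $217.80.
Break-even = $500.00 / $217.80 = 2.30 → 3 months.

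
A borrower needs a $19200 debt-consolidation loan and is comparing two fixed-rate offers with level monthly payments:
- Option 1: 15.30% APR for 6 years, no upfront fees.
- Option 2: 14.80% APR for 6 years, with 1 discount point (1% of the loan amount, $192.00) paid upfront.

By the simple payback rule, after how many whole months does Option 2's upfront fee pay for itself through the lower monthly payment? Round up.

37 months

Option 1: monthly rate = 15.3%/12 = 0.0127500; payment = 19,200 × 0.0127500 / (1 − (1+0.0127500)^−72) = $409.12.
Option 2: at 14.80% the monthly rate is 0.0123333, so the payment is 19,200 × 0.0123333 / (1 − 1.0123333^−72) = $403.90.
Monthly savings = $409.12 − $403.90 = $5.22.
Break-even = $192.00 / $5.22 = 36.78 → 37 months.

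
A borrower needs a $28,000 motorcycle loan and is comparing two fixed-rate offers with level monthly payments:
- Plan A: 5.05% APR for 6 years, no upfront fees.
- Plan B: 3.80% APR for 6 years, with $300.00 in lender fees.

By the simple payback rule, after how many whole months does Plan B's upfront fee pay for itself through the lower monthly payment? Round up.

Plan A: monthly rate = 5.05%/12 = 0.0042083; payment = 28,000 × 0.0042083 / (1 − (1+0.0042083)^−72) = $451.59.
Plan B: at 3.80% the monthly rate is 0.0031667, so the payment is 28,000 × 0.0031667 / (1 − 1.0031667^−72) = $435.52.
Monthly savings = $451.59 − $435.52 = $16.07.
Break-even = $300.00 / $16.07 = 18.67 → 19 months.

19 months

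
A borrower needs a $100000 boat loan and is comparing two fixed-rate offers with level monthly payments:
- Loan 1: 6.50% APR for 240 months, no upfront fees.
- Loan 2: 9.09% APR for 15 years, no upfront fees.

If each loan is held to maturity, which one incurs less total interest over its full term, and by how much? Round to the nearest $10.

Loan 1 by $4,600

Loan 1: at 6.50% the monthly rate is 0.0054167, so the payment is 100,000 × 0.0054167 / (1 − 1.0054167^−240) = $745.57.
Total interest on Loan 1 = 240 × $745.57 − $100,000 = $78,936.80.
Loan 2: at 9.09% the monthly rate is 0.0075750, so the payment is 100,000 × 0.0075750 / (1 − 1.0075750^−180) = $1,019.63.
Total interest on Loan 2 = 180 × $1,019.63 − $100,000 = $83,533.40.
Loan 1 is lower by $4,596.60.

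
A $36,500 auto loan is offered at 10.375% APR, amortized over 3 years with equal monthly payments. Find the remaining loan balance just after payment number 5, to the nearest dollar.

$32,081

With monthly rate i = 10.375%/12 = 0.0086458, the balance after k of n payments is P · [(1+i)^n − (1+i)^k] / [(1+i)^n − 1].
(1+0.0086458)^36 = 1.36330541 and (1+0.0086458)^5 = 1.04398316, so the balance is 36,500 × (1.36330541 − 1.04398316) / (1.36330541 − 1) = $32,081.17.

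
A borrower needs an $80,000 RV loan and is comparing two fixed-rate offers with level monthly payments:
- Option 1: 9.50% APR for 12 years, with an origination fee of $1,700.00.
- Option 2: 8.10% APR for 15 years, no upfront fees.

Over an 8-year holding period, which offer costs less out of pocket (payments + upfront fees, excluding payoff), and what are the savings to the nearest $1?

Option 1: at 9.50% the monthly rate is 0.0079167, so the payment is 80,000 × 0.0079167 / (1 − 1.0079167^−144) = $933.10.
Option 2: at 8.10% the monthly rate is 0.0067500, so the payment is 80,000 × 0.0067500 / (1 − 1.0067500^−180) = $769.15.
Over 96 months: Option 1 costs 96 × $933.10 + $1,700.00 = $91,277.60; Option 2 costs 96 × $769.15 = $73,838.40.
Option 2 is cheaper by $91,277.60 − $73,838.40 = $17,439.20.

Option 2 by $17,439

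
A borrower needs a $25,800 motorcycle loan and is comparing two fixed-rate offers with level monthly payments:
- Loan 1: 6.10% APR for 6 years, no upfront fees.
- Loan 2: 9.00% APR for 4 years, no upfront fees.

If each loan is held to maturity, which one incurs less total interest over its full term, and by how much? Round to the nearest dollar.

Loan 1: monthly rate = 6.1%/12 = 0.0050833; payment = 25,800 × 0.0050833 / (1 − (1+0.0050833)^−72) = $428.80.
Total interest on Loan 1 = 72 × $428.80 − $25,800 = $5,073.60.
Loan 2: monthly rate = 9%/12 = 0.0075000; payment = 25,800 × 0.0075000 / (1 − (1+0.0075000)^−48) = $642.03.
Total interest on Loan 2 = 48 × $642.03 − $25,800 = $5,017.44.
Loan 2 is lower by $56.16.

Loan 2 by $56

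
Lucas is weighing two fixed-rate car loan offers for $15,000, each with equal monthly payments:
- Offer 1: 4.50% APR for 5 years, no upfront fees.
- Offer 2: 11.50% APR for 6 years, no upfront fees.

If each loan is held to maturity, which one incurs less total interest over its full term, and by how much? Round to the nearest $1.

Offer 1 by $4,056

Offer 1: at 4.50% the monthly rate is 0.0037500, so the payment is 15,000 × 0.0037500 / (1 − 1.0037500^−60) = $279.65.
Total interest on Offer 1 = 60 × $279.65 − $15,000 = $1,779.00.
Offer 2: at 11.50% the monthly rate is 0.0095833, so the payment is 15,000 × 0.0095833 / (1 − 1.0095833^−72) = $289.37.
Total interest on Offer 2 = 72 × $289.37 − $15,000 = $5,834.64.
Offer 1 is lower by $4,055.64.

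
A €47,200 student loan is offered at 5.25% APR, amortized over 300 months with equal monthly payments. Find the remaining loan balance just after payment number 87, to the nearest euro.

With monthly rate i = 5.25%/12 = 0.0043750, the balance after k of n payments is P · [(1+i)^n − (1+i)^k] / [(1+i)^n − 1].
(1+0.0043750)^300 = 3.70482955 and (1+0.0043750)^87 = 1.46198456, so the balance is 47,200 × (3.70482955 − 1.46198456) / (3.70482955 − 1) = €39,138.25.

€39,138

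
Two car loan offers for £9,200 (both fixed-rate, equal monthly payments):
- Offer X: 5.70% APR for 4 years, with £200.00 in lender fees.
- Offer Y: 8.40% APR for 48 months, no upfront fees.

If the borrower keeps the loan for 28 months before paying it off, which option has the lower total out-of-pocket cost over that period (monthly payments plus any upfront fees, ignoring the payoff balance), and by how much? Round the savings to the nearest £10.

Offer X by £120

Offer X: at 5.70% the monthly rate is 0.0047500, so the payment is 9,200 × 0.0047500 / (1 − 1.0047500^−48) = £214.80.
Offer Y: monthly rate = 8.4%/12 = 0.0070000; payment = 9,200 × 0.0070000 / (1 − (1+0.0070000)^−48) = £226.33.
Over 28 months: Offer X costs 28 × £214.80 + £200.00 = £6,214.40; Offer Y costs 28 × £226.33 = £6,337.24.
Offer X is cheaper by £6,337.24 − £6,214.40 = £122.84.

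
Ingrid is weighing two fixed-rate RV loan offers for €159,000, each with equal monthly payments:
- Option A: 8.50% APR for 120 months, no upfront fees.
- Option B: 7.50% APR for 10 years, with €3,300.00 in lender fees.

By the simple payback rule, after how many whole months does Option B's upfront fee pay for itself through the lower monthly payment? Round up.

40 months

Option A: monthly rate = 8.5%/12 = 0.0070833; payment = 159,000 × 0.0070833 / (1 − (1+0.0070833)^−120) = €1,971.37.
Option B: monthly rate = 7.5%/12 = 0.0062500; payment = 159,000 × 0.0062500 / (1 − (1+0.0062500)^−120) = €1,887.36.
Monthly savings = €1,971.37 − €1,887.36 = €84.01.
Break-even = €3,300.00 / €84.01 = 39.28 → 40 months.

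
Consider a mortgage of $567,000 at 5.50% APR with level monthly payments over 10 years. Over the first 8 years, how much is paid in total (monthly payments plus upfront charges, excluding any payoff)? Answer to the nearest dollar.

Monthly rate = 5.5%/12 = 0.0045833; payment = 567,000 × 0.0045833 / (1 − (1+0.0045833)^−120) = $6,153.44.
Total outlay = 96 × $6,153.44 = $590,730.24.

$590,730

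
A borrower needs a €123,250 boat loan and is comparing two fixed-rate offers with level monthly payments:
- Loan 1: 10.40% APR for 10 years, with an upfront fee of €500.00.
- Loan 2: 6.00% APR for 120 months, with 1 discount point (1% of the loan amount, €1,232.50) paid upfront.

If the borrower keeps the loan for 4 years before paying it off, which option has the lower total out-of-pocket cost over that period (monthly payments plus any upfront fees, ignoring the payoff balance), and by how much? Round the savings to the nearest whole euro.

Loan 1: at 10.40% the monthly rate is 0.0086667, so the payment is 123,250 × 0.0086667 / (1 − 1.0086667^−120) = €1,656.18.
Loan 2: monthly rate = 6%/12 = 0.0050000; payment = 123,250 × 0.0050000 / (1 − (1+0.0050000)^−120) = €1,368.33.
Over 48 months: Loan 1 costs 48 × €1,656.18 + €500.00 = €79,996.64; Loan 2 costs 48 × €1,368.33 + €1,232.50 = €66,912.34.
Loan 2 is cheaper by €79,996.64 − €66,912.34 = €13,084.30.

Loan 2 by €13,084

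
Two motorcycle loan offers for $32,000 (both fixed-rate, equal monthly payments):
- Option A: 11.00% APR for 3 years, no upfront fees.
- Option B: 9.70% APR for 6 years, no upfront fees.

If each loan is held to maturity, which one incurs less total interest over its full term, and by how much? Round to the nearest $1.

Option A: monthly rate = 11%/12 = 0.0091667; payment = 32,000 × 0.0091667 / (1 − (1+0.0091667)^−36) = $1,047.64.
Total interest on Option A = 36 × $1,047.64 − $32,000 = $5,715.04.
Option B: at 9.70% the monthly rate is 0.0080833, so the payment is 32,000 × 0.0080833 / (1 − 1.0080833^−72) = $588.00.
Total interest on Option B = 72 × $588.00 − $32,000 = $10,336.00.
Option A is lower by $4,620.96.

Option A by $4,621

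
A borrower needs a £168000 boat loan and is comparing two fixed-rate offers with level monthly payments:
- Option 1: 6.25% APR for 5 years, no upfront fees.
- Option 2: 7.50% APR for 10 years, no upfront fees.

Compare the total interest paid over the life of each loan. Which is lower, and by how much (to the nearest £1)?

Option 1 by £43,254

Option 1: monthly rate = 6.25%/12 = 0.0052083; payment = 168,000 × 0.0052083 / (1 − (1+0.0052083)^−60) = £3,267.48.
Total interest on Option 1 = 60 × £3,267.48 − £168,000 = £28,048.80.
Option 2: monthly rate = 7.5%/12 = 0.0062500; payment = 168,000 × 0.0062500 / (1 − (1+0.0062500)^−120) = £1,994.19.
Total interest on Option 2 = 120 × £1,994.19 − £168,000 = £71,302.80.
Option 1 is lower by £43,254.00.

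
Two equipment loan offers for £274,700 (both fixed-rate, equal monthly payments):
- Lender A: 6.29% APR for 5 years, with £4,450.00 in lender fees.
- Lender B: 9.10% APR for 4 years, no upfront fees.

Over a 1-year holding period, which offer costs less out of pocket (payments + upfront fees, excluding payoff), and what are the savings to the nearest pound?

Lender A by £13,564

Lender A: monthly rate = 6.29%/12 = 0.0052417; payment = 274,700 × 0.0052417 / (1 − (1+0.0052417)^−60) = £5,347.84.
Lender B: monthly rate = 9.1%/12 = 0.0075833; payment = 274,700 × 0.0075833 / (1 − (1+0.0075833)^−48) = £6,848.97.
Over 12 months: Lender A costs 12 × £5,347.84 + £4,450.00 = £68,624.08; Lender B costs 12 × £6,848.97 = £82,187.64.
Lender A is cheaper by £82,187.64 − £68,624.08 = £13,563.56.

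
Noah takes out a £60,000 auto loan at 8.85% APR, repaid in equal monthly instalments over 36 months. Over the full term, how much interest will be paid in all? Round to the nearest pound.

Monthly rate = 8.85%/12 = 0.0073750; payment = 60,000 × 0.0073750 / (1 − (1+0.0073750)^−36) = £1,903.80.
Total paid = 36 × £1,903.80 = £68,536.80; interest = £68,536.80 − £60,000 = £8,536.80.

£8,537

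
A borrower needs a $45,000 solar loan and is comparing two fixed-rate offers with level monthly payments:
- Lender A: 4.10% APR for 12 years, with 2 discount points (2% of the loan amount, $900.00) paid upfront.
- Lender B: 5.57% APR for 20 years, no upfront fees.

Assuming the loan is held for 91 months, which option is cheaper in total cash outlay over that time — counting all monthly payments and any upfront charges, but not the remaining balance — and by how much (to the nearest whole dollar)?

Lender A: at 4.10% the monthly rate is 0.0034167, so the payment is 45,000 × 0.0034167 / (1 − 1.0034167^−144) = $396.18.
Lender B: monthly rate = 5.57%/12 = 0.0046417; payment = 45,000 × 0.0046417 / (1 − (1+0.0046417)^−240) = $311.33.
Over 91 months: Lender A costs 91 × $396.18 + $900.00 = $36,952.38; Lender B costs 91 × $311.33 = $28,331.03.
Lender B is cheaper by $36,952.38 − $28,331.03 = $8,621.35.

Lender B by $8,621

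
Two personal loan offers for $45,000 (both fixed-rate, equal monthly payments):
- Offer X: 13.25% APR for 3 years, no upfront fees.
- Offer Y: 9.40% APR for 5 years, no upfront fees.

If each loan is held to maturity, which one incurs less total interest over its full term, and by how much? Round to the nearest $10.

Offer X: monthly rate = 13.25%/12 = 0.0110417; payment = 45,000 × 0.0110417 / (1 − (1+0.0110417)^−36) = $1,521.65.
Total interest on Offer X = 36 × $1,521.65 − $45,000 = $9,779.40.
Offer Y: monthly rate = 9.4%/12 = 0.0078333; payment = 45,000 × 0.0078333 / (1 − (1+0.0078333)^−60) = $942.89.
Total interest on Offer Y = 60 × $942.89 − $45,000 = $11,573.40.
Offer X is lower by $1,794.00.

Offer X by $1,790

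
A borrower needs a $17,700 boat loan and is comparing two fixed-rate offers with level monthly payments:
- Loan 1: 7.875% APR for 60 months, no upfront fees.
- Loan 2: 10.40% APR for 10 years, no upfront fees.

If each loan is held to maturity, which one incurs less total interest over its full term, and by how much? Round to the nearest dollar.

Loan 1: at 7.875% the monthly rate is 0.0065625, so the payment is 17,700 × 0.0065625 / (1 − 1.0065625^−60) = $357.83.
Total interest on Loan 1 = 60 × $357.83 − $17,700 = $3,769.80.
Loan 2: monthly rate = 10.4%/12 = 0.0086667; payment = 17,700 × 0.0086667 / (1 − (1+0.0086667)^−120) = $237.84.
Total interest on Loan 2 = 120 × $237.84 − $17,700 = $10,840.80.
Loan 1 is lower by $7,071.00.

Loan 1 by $7,071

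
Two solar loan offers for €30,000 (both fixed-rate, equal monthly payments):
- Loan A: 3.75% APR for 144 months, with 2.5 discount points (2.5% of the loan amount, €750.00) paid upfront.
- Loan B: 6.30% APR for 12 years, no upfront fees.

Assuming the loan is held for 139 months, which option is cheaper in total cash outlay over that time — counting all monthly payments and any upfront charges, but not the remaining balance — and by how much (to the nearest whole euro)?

Loan A: monthly rate = 3.75%/12 = 0.0031250; payment = 30,000 × 0.0031250 / (1 − (1+0.0031250)^−144) = €259.03.
Loan B: monthly rate = 6.3%/12 = 0.0052500; payment = 30,000 × 0.0052500 / (1 − (1+0.0052500)^−144) = €297.43.
Over 139 months: Loan A costs 139 × €259.03 + €750.00 = €36,755.17; Loan B costs 139 × €297.43 = €41,342.77.
Loan A is cheaper by €41,342.77 − €36,755.17 = €4,587.60.

Loan A by €4,588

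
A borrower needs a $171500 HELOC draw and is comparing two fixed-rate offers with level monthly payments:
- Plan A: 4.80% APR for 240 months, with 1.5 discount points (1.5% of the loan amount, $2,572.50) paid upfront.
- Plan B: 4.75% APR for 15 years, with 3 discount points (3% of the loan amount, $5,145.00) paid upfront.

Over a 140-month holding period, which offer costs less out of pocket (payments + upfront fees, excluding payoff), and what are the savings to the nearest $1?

Plan A by $33,515

Plan A: at 4.80% the monthly rate is 0.0040000, so the payment is 171,500 × 0.0040000 / (1 − 1.0040000^−240) = $1,112.96.
Plan B: at 4.75% the monthly rate is 0.0039583, so the payment is 171,500 × 0.0039583 / (1 − 1.0039583^−180) = $1,333.98.
Over 140 months: Plan A costs 140 × $1,112.96 + $2,572.50 = $158,386.90; Plan B costs 140 × $1,333.98 + $5,145.00 = $191,902.20.
Plan A is cheaper by $191,902.20 − $158,386.90 = $33,515.30.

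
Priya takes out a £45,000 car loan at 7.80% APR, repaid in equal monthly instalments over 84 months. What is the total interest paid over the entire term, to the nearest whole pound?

£13,540

Monthly rate = 7.8%/12 = 0.0065000; payment = 45,000 × 0.0065000 / (1 − (1+0.0065000)^−84) = £696.90.
Total paid = 84 × £696.90 = £58,539.60; interest = £58,539.60 − £45,000 = £13,539.60.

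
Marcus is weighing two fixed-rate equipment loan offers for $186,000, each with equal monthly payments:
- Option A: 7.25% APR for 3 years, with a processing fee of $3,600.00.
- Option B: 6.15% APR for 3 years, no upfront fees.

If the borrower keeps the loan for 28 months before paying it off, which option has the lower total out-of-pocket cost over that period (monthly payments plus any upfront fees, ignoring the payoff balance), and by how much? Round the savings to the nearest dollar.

Option B by $6,212

Option A: monthly rate = 7.25%/12 = 0.0060417; payment = 186,000 × 0.0060417 / (1 − (1+0.0060417)^−36) = $5,764.42.
Option B: monthly rate = 6.15%/12 = 0.0051250; payment = 186,000 × 0.0051250 / (1 − (1+0.0051250)^−36) = $5,671.13.
Over 28 months: Option A costs 28 × $5,764.42 + $3,600.00 = $165,003.76; Option B costs 28 × $5,671.13 = $158,791.64.
Option B is cheaper by $165,003.76 − $158,791.64 = $6,212.12.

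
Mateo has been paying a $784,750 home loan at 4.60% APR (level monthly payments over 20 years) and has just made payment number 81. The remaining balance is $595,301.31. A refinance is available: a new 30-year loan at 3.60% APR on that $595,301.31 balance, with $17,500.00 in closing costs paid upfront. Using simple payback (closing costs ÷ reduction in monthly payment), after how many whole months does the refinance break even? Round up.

8 months

Current payment = 784,750 × 4.6%/12 / (1 − (1+0.0038333)^−240) = $5,007.18.
Refinanced payment = 595,301.31 × 0.0030000 / (1 − (1+0.0030000)^−360) = $2,706.51.
Monthly savings = $5,007.18 − $2,706.51 = $2,300.67.
Break-even = $17,500.00 / $2,300.67 = 7.61 → 8 months.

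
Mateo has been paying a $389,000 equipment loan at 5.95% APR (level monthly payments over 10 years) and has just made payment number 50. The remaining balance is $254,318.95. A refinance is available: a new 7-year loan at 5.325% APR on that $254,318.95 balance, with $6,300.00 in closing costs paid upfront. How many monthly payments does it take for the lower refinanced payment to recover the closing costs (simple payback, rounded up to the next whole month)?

10 months

Current payment = 389,000 × 5.95%/12 / (1 − (1+0.0049583)^−120) = $4,308.94.
Refinanced payment = 254,318.95 × 0.0044375 / (1 − (1+0.0044375)^−84) = $3,633.49.
Monthly savings = $4,308.94 − $3,633.49 = $675.45.
Break-even = $6,300.00 / $675.45 = 9.33 → 10 months.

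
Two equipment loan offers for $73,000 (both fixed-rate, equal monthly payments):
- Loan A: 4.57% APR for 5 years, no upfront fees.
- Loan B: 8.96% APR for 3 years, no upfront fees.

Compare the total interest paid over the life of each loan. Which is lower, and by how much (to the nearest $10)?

Loan A: at 4.57% the monthly rate is 0.0038083, so the payment is 73,000 × 0.0038083 / (1 − 1.0038083^−60) = $1,363.27.
Total interest on Loan A = 60 × $1,363.27 − $73,000 = $8,796.20.
Loan B: monthly rate = 8.96%/12 = 0.0074667; payment = 73,000 × 0.0074667 / (1 − (1+0.0074667)^−36) = $2,320.02.
Total interest on Loan B = 36 × $2,320.02 − $73,000 = $10,520.72.
Loan A is lower by $1,724.52.

Loan A by $1,720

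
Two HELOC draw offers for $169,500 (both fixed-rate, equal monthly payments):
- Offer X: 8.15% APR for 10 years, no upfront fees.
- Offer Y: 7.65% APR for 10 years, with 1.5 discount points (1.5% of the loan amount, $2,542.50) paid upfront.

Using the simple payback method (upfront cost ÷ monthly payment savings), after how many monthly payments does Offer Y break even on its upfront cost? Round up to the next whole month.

57 months

Offer X: at 8.15% the monthly rate is 0.0067917, so the payment is 169,500 × 0.0067917 / (1 − 1.0067917^−120) = $2,069.96.
Offer Y: monthly rate = 7.65%/12 = 0.0063750; payment = 169,500 × 0.0063750 / (1 − (1+0.0063750)^−120) = $2,025.29.
Monthly savings = $2,069.96 − $2,025.29 = $44.67.
Break-even = $2,542.50 / $44.67 = 56.92 → 57 months.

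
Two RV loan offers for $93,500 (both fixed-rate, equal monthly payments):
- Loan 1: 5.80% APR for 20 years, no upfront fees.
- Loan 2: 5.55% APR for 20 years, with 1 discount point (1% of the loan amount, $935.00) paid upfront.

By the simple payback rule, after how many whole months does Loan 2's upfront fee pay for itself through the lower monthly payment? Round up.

Loan 1: monthly rate = 5.8%/12 = 0.0048333; payment = 93,500 × 0.0048333 / (1 − (1+0.0048333)^−240) = $659.12.
Loan 2: monthly rate = 5.55%/12 = 0.0046250; payment = 93,500 × 0.0046250 / (1 − (1+0.0046250)^−240) = $645.82.
Monthly savings = $659.12 − $645.82 = $13.30.
Break-even = $935.00 / $13.30 = 70.30 → 71 months.

71 months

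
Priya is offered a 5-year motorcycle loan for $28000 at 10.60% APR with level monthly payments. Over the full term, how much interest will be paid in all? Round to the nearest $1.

$8,193

Monthly rate = 10.6%/12 = 0.0088333; payment = 28,000 × 0.0088333 / (1 − (1+0.0088333)^−60) = $603.22.
Total paid = 60 × $603.22 = $36,193.20; interest = $36,193.20 − $28,000 = $8,193.20.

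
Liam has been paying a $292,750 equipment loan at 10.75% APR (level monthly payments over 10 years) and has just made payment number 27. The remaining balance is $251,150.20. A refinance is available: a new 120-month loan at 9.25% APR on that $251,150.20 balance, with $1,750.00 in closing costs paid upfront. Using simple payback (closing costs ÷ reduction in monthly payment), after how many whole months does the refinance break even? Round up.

Current payment = 292,750 × 10.75%/12 / (1 − (1+0.0089583)^−120) = $3,991.31.
Refinanced payment = 251,150.20 × 0.0077083 / (1 − (1+0.0077083)^−120) = $3,215.54.
Monthly savings = $3,991.31 − $3,215.54 = $775.77.
Break-even = $1,750.00 / $775.77 = 2.26 → 3 months.

3 months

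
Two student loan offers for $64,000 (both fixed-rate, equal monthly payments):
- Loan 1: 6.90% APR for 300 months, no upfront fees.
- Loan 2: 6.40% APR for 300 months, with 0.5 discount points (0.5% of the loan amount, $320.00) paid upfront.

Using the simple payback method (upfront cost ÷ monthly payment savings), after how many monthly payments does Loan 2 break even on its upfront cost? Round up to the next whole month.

Loan 1: at 6.90% the monthly rate is 0.0057500, so the payment is 64,000 × 0.0057500 / (1 − 1.0057500^−300) = $448.26.
Loan 2: at 6.40% the monthly rate is 0.0053333, so the payment is 64,000 × 0.0053333 / (1 − 1.0053333^−300) = $428.14.
Monthly savings = $448.26 − $428.14 = $20.12.
Break-even = $320.00 / $20.12 = 15.90 → 16 months.

16 months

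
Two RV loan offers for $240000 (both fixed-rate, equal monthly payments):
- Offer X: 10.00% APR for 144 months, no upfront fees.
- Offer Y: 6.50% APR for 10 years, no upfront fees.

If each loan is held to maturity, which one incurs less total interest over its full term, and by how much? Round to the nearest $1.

Offer Y by $86,001

Offer X: at 10.00% the monthly rate is 0.0083333, so the payment is 240,000 × 0.0083333 / (1 − 1.0083333^−144) = $2,868.19.
Total interest on Offer X = 144 × $2,868.19 − $240,000 = $173,019.36.
Offer Y: monthly rate = 6.5%/12 = 0.0054167; payment = 240,000 × 0.0054167 / (1 − (1+0.0054167)^−120) = $2,725.15.
Total interest on Offer Y = 120 × $2,725.15 − $240,000 = $87,018.00.
Offer Y is lower by $86,001.36.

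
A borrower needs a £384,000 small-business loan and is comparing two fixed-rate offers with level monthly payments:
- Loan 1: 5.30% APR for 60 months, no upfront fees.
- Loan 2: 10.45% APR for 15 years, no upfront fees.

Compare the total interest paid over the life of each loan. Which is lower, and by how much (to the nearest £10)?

Loan 1: monthly rate = 5.3%/12 = 0.0044167; payment = 384,000 × 0.0044167 / (1 − (1+0.0044167)^−60) = £7,299.45.
Total interest on Loan 1 = 60 × £7,299.45 − £384,000 = £53,967.00.
Loan 2: at 10.45% the monthly rate is 0.0087083, so the payment is 384,000 × 0.0087083 / (1 − 1.0087083^−180) = £4,232.84.
Total interest on Loan 2 = 180 × £4,232.84 − £384,000 = £377,911.20.
Loan 1 is lower by £323,944.20.

Loan 1 by £323,940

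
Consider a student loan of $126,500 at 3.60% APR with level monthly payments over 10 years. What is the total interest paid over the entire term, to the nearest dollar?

At 3.60% the monthly rate is 0.0030000, so the payment is 126,500 × 0.0030000 / (1 − 1.0030000^−120) = $1,256.84.
Total paid = 120 × $1,256.84 = $150,820.80; interest = $150,820.80 − $126,500 = $24,320.80.

$24,321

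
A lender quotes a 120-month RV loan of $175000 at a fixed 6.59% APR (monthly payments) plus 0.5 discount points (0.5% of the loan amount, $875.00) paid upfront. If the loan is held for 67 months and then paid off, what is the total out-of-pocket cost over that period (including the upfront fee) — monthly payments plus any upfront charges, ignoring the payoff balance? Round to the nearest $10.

$134,550

At 6.59% the monthly rate is 0.0054917, so the payment is 175,000 × 0.0054917 / (1 − 1.0054917^−120) = $1,995.11.
Total outlay = 67 × $1,995.11 + $875.00 = $134,547.37.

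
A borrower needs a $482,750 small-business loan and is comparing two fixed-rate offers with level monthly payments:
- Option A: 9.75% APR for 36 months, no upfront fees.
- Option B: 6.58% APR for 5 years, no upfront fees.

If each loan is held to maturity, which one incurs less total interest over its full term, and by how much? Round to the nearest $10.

Option A: at 9.75% the monthly rate is 0.0081250, so the payment is 482,750 × 0.0081250 / (1 − 1.0081250^−36) = $15,520.38.
Total interest on Option A = 36 × $15,520.38 − $482,750 = $75,983.68.
Option B: monthly rate = 6.58%/12 = 0.0054833; payment = 482,750 × 0.0054833 / (1 − (1+0.0054833)^−60) = $9,463.66.
Total interest on Option B = 60 × $9,463.66 − $482,750 = $85,069.60.
Option A is lower by $9,085.92.

Option A by $9,090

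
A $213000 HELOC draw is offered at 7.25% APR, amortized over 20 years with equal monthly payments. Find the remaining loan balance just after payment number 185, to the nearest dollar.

With monthly rate i = 7.25%/12 = 0.0060417, the balance after k of n payments is P · [(1+i)^n − (1+i)^k] / [(1+i)^n − 1].
(1+0.0060417)^240 = 4.24455657 and (1+0.0060417)^185 = 3.04757277, so the balance is 213,000 × (4.24455657 − 3.04757277) / (4.24455657 − 1) = $78,580.09.

$78,580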